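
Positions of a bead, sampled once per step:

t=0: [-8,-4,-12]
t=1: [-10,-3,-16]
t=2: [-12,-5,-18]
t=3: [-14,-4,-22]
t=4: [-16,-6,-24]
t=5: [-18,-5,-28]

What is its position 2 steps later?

Step-to-step displacements: [-2,+1,-4], [-2,-2,-2], [-2,+1,-4], [-2,-2,-2], [-2,+1,-4] — a repeating cycle of length 2.
step 6: apply [-2,-2,-2] → [-20,-7,-30]
step 7: apply [-2,+1,-4] → [-22,-6,-34]

[-22,-6,-34]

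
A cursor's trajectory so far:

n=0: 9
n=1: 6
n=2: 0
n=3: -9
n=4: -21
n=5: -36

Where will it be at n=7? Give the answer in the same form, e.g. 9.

-75

First differences are -3, -6, -9, -12, -15; their common second difference is -3 (constant acceleration).
step 6: -36 − 18 → -54
step 7: -54 − 21 → -75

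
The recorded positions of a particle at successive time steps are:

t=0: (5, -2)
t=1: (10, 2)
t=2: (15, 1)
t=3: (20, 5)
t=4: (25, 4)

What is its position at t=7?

(40, 11)

The moves between consecutive positions are (+5, +4), (+5, -1), (+5, +4), (+5, -1); they repeat the 2-cycle [(+5, +4), (+5, -1)].
step 5: apply (+5, +4) → (30, 8)
step 6: apply (+5, -1) → (35, 7)
step 7: apply (+5, +4) → (40, 11)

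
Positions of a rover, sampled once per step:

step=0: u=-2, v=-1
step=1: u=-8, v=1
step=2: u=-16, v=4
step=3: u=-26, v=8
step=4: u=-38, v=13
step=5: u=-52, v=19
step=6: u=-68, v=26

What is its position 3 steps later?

u=-128, v=53

Taking differences between consecutive positions: (-6, +2), (-8, +3), (-10, +4), (-12, +5), (-14, +6), (-16, +7). These grow by (-2, +1) each step.
step 7: u=-68, v=26 + (-18, +8) → u=-86, v=34
step 8: u=-86, v=34 + (-20, +9) → u=-106, v=43
step 9: u=-106, v=43 + (-22, +10) → u=-128, v=53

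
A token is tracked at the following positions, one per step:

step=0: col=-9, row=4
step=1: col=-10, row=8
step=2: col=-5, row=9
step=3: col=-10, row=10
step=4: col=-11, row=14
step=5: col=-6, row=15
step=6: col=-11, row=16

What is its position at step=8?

Differencing gives (-1,+4), (+5,+1), (-5,+1), (-1,+4), (+5,+1), (-5,+1). This is the pattern (-1,+4), (+5,+1), (-5,+1) repeated.
step 7: apply (-1,+4) → col=-12, row=20
step 8: apply (+5,+1) → col=-7, row=21

col=-7, row=21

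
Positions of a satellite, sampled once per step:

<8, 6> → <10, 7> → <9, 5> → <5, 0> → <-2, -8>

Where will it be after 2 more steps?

<-25, -33>

First differences are <+2, +1>, <-1, -2>, <-4, -5>, <-7, -8>; their common second difference is <-3, -3> (constant acceleration).
step 5: <-2, -8> + <-10, -11> → <-12, -19>
step 6: <-12, -19> + <-13, -14> → <-25, -33>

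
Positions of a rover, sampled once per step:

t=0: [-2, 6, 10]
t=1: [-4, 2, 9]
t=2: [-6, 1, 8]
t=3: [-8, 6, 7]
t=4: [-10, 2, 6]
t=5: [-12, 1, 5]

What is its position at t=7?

First: linear, -2 per step → -16 at step 7.
Second: cycles through 6, 2, 1 every 3 steps. Step 7 lands at position 1 of the cycle → 2.
Third: linear, -1 per step → 3 at step 7.

[-16, 2, 3]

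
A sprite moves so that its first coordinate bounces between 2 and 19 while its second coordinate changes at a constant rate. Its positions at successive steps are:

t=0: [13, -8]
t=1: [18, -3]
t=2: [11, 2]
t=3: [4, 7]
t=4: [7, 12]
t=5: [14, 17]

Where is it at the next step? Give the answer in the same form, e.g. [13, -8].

[17, 22]

The first coordinate travels 7 per step and bounces off the walls at 2 and 19.
  step 6: 14 → 17
The second coordinate changes by +5 each step: at step 6 it is 22.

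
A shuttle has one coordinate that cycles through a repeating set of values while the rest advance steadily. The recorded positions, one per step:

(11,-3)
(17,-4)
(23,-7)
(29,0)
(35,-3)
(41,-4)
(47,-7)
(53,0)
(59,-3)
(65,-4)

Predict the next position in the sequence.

(71,-7)

The first coordinate changes by +6 each step, so at step 10 it is 11 + 10·(6) = 71.
The second coordinate repeats the cycle [-3, -4, -7, 0] with period 4; step 10 mod 4 = 2, giving -7.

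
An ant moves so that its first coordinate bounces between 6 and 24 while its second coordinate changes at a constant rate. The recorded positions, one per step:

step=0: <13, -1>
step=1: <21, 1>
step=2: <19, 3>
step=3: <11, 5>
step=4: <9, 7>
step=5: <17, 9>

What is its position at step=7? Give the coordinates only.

<15, 13>

The first coordinate travels 8 per step and bounces off the walls at 6 and 24.
  step 6: 17 → 23
  step 7: 23 → 15
The second coordinate changes by +2 each step: at step 7 it is 13.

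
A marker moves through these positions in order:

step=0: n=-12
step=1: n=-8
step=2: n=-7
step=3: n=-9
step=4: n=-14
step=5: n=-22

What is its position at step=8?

Taking differences between consecutive positions: +4, +1, -2, -5, -8. These grow by -3 each step.
step 6: -22 − 11 → n=-33
step 7: -33 − 14 → n=-47
step 8: -47 − 17 → n=-64

n=-64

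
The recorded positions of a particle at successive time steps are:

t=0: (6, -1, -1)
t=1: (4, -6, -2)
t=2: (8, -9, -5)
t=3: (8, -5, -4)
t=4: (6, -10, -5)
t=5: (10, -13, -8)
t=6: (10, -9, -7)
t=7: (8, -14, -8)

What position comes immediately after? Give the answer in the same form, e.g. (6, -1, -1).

(12, -17, -11)

The moves between consecutive positions are (-2, -5, -1), (+4, -3, -3), (+0, +4, +1), (-2, -5, -1), (+4, -3, -3), (+0, +4, +1), (-2, -5, -1); they repeat the 3-cycle [(-2, -5, -1), (+4, -3, -3), (+0, +4, +1)].
step 8: apply (+4, -3, -3) → (12, -17, -11)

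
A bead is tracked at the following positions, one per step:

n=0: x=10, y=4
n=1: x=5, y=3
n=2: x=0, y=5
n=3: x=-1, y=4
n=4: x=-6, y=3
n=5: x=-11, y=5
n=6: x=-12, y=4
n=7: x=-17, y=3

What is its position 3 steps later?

The moves between consecutive positions are (-5,-1), (-5,+2), (-1,-1), (-5,-1), (-5,+2), (-1,-1), (-5,-1); they repeat the 3-cycle [(-5,-1), (-5,+2), (-1,-1)].
step 8: apply (-5,+2) → x=-22, y=5
step 9: apply (-1,-1) → x=-23, y=4
step 10: apply (-5,-1) → x=-28, y=3

x=-28, y=3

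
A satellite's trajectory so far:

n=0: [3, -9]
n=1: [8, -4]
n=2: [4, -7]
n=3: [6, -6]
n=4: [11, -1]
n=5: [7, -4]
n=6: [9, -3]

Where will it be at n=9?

Step-to-step displacements: [+5, +5], [-4, -3], [+2, +1], [+5, +5], [-4, -3], [+2, +1] — a repeating cycle of length 3.
step 7: apply [+5, +5] → [14, 2]
step 8: apply [-4, -3] → [10, -1]
step 9: apply [+2, +1] → [12, 0]

[12, 0]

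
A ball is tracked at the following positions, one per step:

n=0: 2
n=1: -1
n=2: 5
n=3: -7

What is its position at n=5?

-31

The jumps are -3, +6, -12 — a geometric progression with ratio -2.
step 4: -7 + 24 → 17
step 5: 17 − 48 → -31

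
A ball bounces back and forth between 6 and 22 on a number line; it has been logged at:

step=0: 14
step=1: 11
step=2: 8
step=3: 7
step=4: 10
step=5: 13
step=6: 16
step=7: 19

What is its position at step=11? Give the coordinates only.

13

The value travels 3 per step and bounces off the walls at 6 and 22.
  step 8: 19 → 22
  step 9: 22 → 19
  step 10: 19 → 16
  step 11: 16 → 13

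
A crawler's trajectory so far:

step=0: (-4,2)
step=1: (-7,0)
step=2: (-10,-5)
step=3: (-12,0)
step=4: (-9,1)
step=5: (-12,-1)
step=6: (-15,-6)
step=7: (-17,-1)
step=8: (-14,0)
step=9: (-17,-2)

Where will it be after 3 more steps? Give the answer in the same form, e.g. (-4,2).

The moves between consecutive positions are (-3,-2), (-3,-5), (-2,+5), (+3,+1), (-3,-2), (-3,-5), (-2,+5), (+3,+1), (-3,-2); they repeat the 4-cycle [(-3,-2), (-3,-5), (-2,+5), (+3,+1)].
step 10: apply (-3,-5) → (-20,-7)
step 11: apply (-2,+5) → (-22,-2)
step 12: apply (+3,+1) → (-19,-1)

(-19,-1)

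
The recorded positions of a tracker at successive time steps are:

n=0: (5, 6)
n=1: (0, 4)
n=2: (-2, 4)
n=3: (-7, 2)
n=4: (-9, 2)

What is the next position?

Step-to-step displacements: (-5, -2), (-2, +0), (-5, -2), (-2, +0) — a repeating cycle of length 2.
step 5: apply (-5, -2) → (-14, 0)

(-14, 0)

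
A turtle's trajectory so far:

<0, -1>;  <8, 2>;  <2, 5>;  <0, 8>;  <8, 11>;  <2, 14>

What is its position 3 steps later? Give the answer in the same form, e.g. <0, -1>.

<2, 23>

The first coordinate repeats the cycle [0, 8, 2] with period 3; step 8 mod 3 = 2, giving 2.
The second coordinate changes by +3 each step, so at step 8 it is -1 + 8·(3) = 23.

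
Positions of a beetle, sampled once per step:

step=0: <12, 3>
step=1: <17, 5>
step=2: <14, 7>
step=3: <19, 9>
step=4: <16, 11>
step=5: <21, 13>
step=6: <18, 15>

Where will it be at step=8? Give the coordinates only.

Differencing gives <+5, +2>, <-3, +2>, <+5, +2>, <-3, +2>, <+5, +2>, <-3, +2>. This is the pattern <+5, +2>, <-3, +2> repeated.
step 7: apply <+5, +2> → <23, 17>
step 8: apply <-3, +2> → <20, 19>

<20, 19>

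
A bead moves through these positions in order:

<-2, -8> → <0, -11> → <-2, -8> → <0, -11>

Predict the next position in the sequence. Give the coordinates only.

<-2, -8>

Step-to-step displacements: <+2, -3>, <-2, +3>, <+2, -3>; each is -1× the previous.
step 4: <0, -11> + <-2, +3> → <-2, -8>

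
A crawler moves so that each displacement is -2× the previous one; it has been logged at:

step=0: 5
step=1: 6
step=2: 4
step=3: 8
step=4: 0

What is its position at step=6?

-16

Step-to-step displacements: +1, -2, +4, -8; each is -2× the previous.
step 5: 0 + 16 → 16
step 6: 16 − 32 → -16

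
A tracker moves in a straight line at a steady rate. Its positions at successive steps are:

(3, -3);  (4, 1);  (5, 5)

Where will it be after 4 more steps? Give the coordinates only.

(9, 21)

Each step adds (+1, +4) to the position.
step 3: (5, 5) + (+1, +4) → (6, 9)
step 4: (6, 9) + (+1, +4) → (7, 13)
step 5: (7, 13) + (+1, +4) → (8, 17)
step 6: (8, 17) + (+1, +4) → (9, 21)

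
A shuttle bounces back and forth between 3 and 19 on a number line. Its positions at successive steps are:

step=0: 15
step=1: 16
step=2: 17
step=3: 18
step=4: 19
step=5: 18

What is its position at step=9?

The value reflects between 3 and 19, moving 1 per step.
  step 6: 18 → 17
  step 7: 17 → 16
  step 8: 16 → 15
  step 9: 15 → 14

14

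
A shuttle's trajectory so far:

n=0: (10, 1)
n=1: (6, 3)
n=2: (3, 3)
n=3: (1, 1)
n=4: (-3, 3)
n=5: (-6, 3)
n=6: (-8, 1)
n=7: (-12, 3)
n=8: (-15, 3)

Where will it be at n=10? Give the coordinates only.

(-21, 3)

Differencing gives (-4, +2), (-3, +0), (-2, -2), (-4, +2), (-3, +0), (-2, -2), (-4, +2), (-3, +0). This is the pattern (-4, +2), (-3, +0), (-2, -2) repeated.
step 9: apply (-2, -2) → (-17, 1)
step 10: apply (-4, +2) → (-21, 3)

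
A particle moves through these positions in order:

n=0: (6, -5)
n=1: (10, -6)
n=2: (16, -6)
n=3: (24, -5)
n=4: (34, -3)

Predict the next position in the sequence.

Taking differences between consecutive positions: (+4, -1), (+6, +0), (+8, +1), (+10, +2). These grow by (+2, +1) each step.
step 5: (34, -3) + (+12, +3) → (46, 0)

(46, 0)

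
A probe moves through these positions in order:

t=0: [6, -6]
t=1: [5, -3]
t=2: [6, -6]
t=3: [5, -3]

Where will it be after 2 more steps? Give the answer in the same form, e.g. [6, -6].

Consecutive displacements [-1, +3], [+1, -3], [-1, +3] scale by a factor of -1 each step.
step 4: [5, -3] + [+1, -3] → [6, -6]
step 5: [6, -6] + [-1, +3] → [5, -3]

[5, -3]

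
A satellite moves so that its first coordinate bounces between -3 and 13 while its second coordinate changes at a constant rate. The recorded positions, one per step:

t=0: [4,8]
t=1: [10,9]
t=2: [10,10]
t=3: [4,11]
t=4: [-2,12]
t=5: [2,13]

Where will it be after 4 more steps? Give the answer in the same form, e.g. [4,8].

The first coordinate reflects between -3 and 13, moving 6 per step.
  step 6: 2 → 8
  step 7: 8 → 12
  step 8: 12 → 6
  step 9: 6 → 0
The second coordinate changes by +1 each step: at step 9 it is 17.

[0,17]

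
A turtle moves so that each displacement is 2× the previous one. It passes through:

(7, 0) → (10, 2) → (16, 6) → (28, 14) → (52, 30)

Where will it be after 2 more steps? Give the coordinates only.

(196, 126)

Consecutive displacements (+3, +2), (+6, +4), (+12, +8), (+24, +16) scale by a factor of 2 each step.
step 5: (52, 30) + (+48, +32) → (100, 62)
step 6: (100, 62) + (+96, +64) → (196, 126)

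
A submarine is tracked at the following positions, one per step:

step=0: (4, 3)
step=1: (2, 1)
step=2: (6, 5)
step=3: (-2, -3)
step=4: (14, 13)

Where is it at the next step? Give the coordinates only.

(-18, -19)

The jumps are (-2, -2), (+4, +4), (-8, -8), (+16, +16) — a geometric progression with ratio -2.
step 5: (14, 13) + (-32, -32) → (-18, -19)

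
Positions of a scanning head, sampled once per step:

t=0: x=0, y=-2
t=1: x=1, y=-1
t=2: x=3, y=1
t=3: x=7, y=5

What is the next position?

The jumps are (+1, +1), (+2, +2), (+4, +4) — a geometric progression with ratio 2.
step 4: x=7, y=5 + (+8, +8) → x=15, y=13

x=15, y=13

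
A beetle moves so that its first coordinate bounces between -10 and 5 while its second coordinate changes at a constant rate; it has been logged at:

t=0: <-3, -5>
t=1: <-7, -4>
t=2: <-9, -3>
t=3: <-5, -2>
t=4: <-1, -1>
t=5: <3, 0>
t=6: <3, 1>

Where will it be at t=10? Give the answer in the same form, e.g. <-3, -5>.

The first coordinate reflects between -10 and 5, moving 4 per step.
  step 7: 3 → -1
  step 8: -1 → -5
  step 9: -5 → -9
  step 10: -9 → -7
The second coordinate changes by +1 each step: at step 10 it is 5.

<-7, 5>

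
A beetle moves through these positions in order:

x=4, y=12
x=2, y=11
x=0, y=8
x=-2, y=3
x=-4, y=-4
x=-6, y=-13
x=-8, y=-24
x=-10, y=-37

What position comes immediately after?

x=-12, y=-52

First differences are (-2, -1), (-2, -3), (-2, -5), (-2, -7), (-2, -9), (-2, -11), (-2, -13); their common second difference is (+0, -2) (constant acceleration).
step 8: x=-10, y=-37 + (-2, -15) → x=-12, y=-52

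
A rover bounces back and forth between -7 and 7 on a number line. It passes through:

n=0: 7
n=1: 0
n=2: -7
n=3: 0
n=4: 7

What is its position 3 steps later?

The value travels 7 per step and bounces off the walls at -7 and 7.
  step 5: 7 → 0
  step 6: 0 → -7
  step 7: -7 → 0

0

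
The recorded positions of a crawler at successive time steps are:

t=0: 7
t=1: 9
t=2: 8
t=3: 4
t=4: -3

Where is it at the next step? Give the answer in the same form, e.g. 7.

-13

Taking differences between consecutive positions: +2, -1, -4, -7. These grow by -3 each step.
step 5: -3 − 10 → -13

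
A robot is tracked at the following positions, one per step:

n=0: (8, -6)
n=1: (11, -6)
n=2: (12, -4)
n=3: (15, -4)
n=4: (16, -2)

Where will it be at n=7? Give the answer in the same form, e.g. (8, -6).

(23, 0)

Step-to-step displacements: (+3, +0), (+1, +2), (+3, +0), (+1, +2) — a repeating cycle of length 2.
step 5: apply (+3, +0) → (19, -2)
step 6: apply (+1, +2) → (20, 0)
step 7: apply (+3, +0) → (23, 0)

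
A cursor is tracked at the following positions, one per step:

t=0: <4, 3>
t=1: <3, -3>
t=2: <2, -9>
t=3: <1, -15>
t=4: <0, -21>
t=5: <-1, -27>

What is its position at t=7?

Each step adds <-1, -6> to the position.
step 6: <-1, -27> + <-1, -6> → <-2, -33>
step 7: <-2, -33> + <-1, -6> → <-3, -39>

<-3, -39>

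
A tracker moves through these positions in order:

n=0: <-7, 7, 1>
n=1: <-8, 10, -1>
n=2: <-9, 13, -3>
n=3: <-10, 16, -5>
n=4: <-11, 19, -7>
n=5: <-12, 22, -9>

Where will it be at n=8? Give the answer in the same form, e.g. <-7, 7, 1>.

Each step adds <-1, +3, -2> to the position.
step 6: <-12, 22, -9> + <-1, +3, -2> → <-13, 25, -11>
step 7: <-13, 25, -11> + <-1, +3, -2> → <-14, 28, -13>
step 8: <-14, 28, -13> + <-1, +3, -2> → <-15, 31, -15>

<-15, 31, -15>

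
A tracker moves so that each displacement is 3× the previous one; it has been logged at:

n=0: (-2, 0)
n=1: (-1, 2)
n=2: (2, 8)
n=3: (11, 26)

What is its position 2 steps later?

The jumps are (+1, +2), (+3, +6), (+9, +18) — a geometric progression with ratio 3.
step 4: (11, 26) + (+27, +54) → (38, 80)
step 5: (38, 80) + (+81, +162) → (119, 242)

(119, 242)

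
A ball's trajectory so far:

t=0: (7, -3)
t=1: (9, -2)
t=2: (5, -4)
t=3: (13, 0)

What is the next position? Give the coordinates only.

Step-to-step displacements: (+2, +1), (-4, -2), (+8, +4); each is -2× the previous.
step 4: (13, 0) + (-16, -8) → (-3, -8)

(-3, -8)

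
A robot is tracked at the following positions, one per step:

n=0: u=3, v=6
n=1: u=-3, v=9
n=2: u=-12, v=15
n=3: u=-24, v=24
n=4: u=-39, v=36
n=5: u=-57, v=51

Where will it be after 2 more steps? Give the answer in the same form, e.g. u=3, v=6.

u=-102, v=90

Taking differences between consecutive positions: (-6, +3), (-9, +6), (-12, +9), (-15, +12), (-18, +15). These grow by (-3, +3) each step.
step 6: u=-57, v=51 + (-21, +18) → u=-78, v=69
step 7: u=-78, v=69 + (-24, +21) → u=-102, v=90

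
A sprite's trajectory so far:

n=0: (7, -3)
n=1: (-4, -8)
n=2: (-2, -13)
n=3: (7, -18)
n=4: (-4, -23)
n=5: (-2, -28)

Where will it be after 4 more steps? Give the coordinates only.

(7, -48)

The first coordinate repeats the cycle [7, -4, -2] with period 3; step 9 mod 3 = 0, giving 7.
The second coordinate changes by -5 each step, so at step 9 it is -3 + 9·(-5) = -48.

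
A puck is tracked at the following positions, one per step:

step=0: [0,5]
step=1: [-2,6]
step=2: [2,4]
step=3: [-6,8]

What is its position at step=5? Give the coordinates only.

Consecutive displacements [-2,+1], [+4,-2], [-8,+4] scale by a factor of -2 each step.
step 4: [-6,8] + [+16,-8] → [10,0]
step 5: [10,0] + [-32,+16] → [-22,16]

[-22,16]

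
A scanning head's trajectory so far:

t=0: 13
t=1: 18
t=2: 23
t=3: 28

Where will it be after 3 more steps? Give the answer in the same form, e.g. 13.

43

Constant displacement of +5 per step.
step 4: 28 + 5 → 33
step 5: 33 + 5 → 38
step 6: 38 + 5 → 43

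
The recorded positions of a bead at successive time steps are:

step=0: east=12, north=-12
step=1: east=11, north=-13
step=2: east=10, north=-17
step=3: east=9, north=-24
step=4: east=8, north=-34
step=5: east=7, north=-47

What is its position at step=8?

First differences are (-1,-1), (-1,-4), (-1,-7), (-1,-10), (-1,-13); their common second difference is (+0,-3) (constant acceleration).
step 6: east=7, north=-47 + (-1,-16) → east=6, north=-63
step 7: east=6, north=-63 + (-1,-19) → east=5, north=-82
step 8: east=5, north=-82 + (-1,-22) → east=4, north=-104

east=4, north=-104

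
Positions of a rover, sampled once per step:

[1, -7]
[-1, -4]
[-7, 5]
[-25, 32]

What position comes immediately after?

The jumps are [-2, +3], [-6, +9], [-18, +27] — a geometric progression with ratio 3.
step 4: [-25, 32] + [-54, +81] → [-79, 113]

[-79, 113]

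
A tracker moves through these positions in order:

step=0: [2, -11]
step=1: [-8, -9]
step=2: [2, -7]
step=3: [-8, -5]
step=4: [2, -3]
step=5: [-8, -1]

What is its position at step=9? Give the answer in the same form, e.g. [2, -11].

[-8, 7]

The first coordinate repeats the cycle [2, -8] with period 2; step 9 mod 2 = 1, giving -8.
The second coordinate changes by +2 each step, so at step 9 it is -11 + 9·(2) = 7.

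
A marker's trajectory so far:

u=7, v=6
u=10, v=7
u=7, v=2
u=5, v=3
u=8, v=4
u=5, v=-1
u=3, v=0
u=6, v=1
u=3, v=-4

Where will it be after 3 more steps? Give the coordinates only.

Differencing gives (+3,+1), (-3,-5), (-2,+1), (+3,+1), (-3,-5), (-2,+1), (+3,+1), (-3,-5). This is the pattern (+3,+1), (-3,-5), (-2,+1) repeated.
step 9: apply (-2,+1) → u=1, v=-3
step 10: apply (+3,+1) → u=4, v=-2
step 11: apply (-3,-5) → u=1, v=-7

u=1, v=-7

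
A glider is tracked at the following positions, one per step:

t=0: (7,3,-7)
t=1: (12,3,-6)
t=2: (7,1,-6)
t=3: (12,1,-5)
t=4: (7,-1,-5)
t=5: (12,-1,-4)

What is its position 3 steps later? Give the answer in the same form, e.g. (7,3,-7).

The moves between consecutive positions are (+5,+0,+1), (-5,-2,+0), (+5,+0,+1), (-5,-2,+0), (+5,+0,+1); they repeat the 2-cycle [(+5,+0,+1), (-5,-2,+0)].
step 6: apply (-5,-2,+0) → (7,-3,-4)
step 7: apply (+5,+0,+1) → (12,-3,-3)
step 8: apply (-5,-2,+0) → (7,-5,-3)

(7,-5,-3)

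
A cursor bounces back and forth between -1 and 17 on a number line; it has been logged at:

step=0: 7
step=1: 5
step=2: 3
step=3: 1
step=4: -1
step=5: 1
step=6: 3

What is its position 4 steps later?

The value travels 2 per step and bounces off the walls at -1 and 17.
  step 7: 3 → 5
  step 8: 5 → 7
  step 9: 7 → 9
  step 10: 9 → 11

11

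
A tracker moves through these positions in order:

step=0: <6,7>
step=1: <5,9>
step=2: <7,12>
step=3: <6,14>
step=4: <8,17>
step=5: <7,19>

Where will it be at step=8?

Step-to-step displacements: <-1,+2>, <+2,+3>, <-1,+2>, <+2,+3>, <-1,+2> — a repeating cycle of length 2.
step 6: apply <+2,+3> → <9,22>
step 7: apply <-1,+2> → <8,24>
step 8: apply <+2,+3> → <10,27>

<10,27>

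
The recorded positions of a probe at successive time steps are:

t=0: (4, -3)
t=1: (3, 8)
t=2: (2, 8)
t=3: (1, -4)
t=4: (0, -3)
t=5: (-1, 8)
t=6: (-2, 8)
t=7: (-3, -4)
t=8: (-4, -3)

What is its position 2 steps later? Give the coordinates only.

(-6, 8)

The first coordinate changes by -1 each step, so at step 10 it is 4 + 10·(-1) = -6.
The second coordinate repeats the cycle [-3, 8, 8, -4] with period 4; step 10 mod 4 = 2, giving 8.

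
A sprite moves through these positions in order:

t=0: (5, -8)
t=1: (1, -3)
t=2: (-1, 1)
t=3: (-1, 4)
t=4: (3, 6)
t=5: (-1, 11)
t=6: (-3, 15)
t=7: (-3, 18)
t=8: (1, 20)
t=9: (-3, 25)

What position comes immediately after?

(-5, 29)

Differencing gives (-4, +5), (-2, +4), (+0, +3), (+4, +2), (-4, +5), (-2, +4), (+0, +3), (+4, +2), (-4, +5). This is the pattern (-4, +5), (-2, +4), (+0, +3), (+4, +2) repeated.
step 10: apply (-2, +4) → (-5, 29)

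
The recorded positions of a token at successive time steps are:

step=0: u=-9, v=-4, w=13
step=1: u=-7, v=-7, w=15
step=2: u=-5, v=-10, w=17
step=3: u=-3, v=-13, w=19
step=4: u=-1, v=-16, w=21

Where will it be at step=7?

u=5, v=-25, w=27

Each step adds (+2, -3, +2) to the position.
step 5: u=-1, v=-16, w=21 + (+2, -3, +2) → u=1, v=-19, w=23
step 6: u=1, v=-19, w=23 + (+2, -3, +2) → u=3, v=-22, w=25
step 7: u=3, v=-22, w=25 + (+2, -3, +2) → u=5, v=-25, w=27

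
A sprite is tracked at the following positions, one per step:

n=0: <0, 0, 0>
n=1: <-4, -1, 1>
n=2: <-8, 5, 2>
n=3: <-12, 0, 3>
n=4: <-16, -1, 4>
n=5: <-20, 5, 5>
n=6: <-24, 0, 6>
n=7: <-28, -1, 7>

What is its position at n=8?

<-32, 5, 8>

First: linear, -4 per step → -32 at step 8.
Second: cycles through 0, -1, 5 every 3 steps. Step 8 lands at position 2 of the cycle → 5.
Third: linear, +1 per step → 8 at step 8.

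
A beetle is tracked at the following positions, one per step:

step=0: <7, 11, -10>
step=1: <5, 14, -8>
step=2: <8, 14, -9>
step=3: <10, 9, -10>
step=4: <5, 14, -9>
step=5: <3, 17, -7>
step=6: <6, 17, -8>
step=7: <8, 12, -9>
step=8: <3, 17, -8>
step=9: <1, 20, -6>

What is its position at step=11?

Differencing gives <-2, +3, +2>, <+3, +0, -1>, <+2, -5, -1>, <-5, +5, +1>, <-2, +3, +2>, <+3, +0, -1>, <+2, -5, -1>, <-5, +5, +1>, <-2, +3, +2>. This is the pattern <-2, +3, +2>, <+3, +0, -1>, <+2, -5, -1>, <-5, +5, +1> repeated.
step 10: apply <+3, +0, -1> → <4, 20, -7>
step 11: apply <+2, -5, -1> → <6, 15, -8>

<6, 15, -8>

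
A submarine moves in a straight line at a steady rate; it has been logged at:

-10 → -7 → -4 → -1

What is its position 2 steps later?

Each step adds +3 to the position.
step 4: -1 + 3 → 2
step 5: 2 + 3 → 5

5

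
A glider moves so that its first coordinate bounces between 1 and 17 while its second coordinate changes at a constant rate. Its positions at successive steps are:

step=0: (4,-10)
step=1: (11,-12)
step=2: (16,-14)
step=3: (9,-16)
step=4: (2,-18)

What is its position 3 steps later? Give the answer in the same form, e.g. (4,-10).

The first coordinate reflects between 1 and 17, moving 7 per step.
  step 5: 2 → 7
  step 6: 7 → 14
  step 7: 14 → 13
The second coordinate changes by -2 each step: at step 7 it is -24.

(13,-24)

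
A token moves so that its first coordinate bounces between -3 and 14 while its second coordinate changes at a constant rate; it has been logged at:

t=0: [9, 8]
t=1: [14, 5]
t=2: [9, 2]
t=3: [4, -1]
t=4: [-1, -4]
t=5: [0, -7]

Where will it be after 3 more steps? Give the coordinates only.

The first coordinate travels 5 per step and bounces off the walls at -3 and 14.
  step 6: 0 → 5
  step 7: 5 → 10
  step 8: 10 → 13
The second coordinate changes by -3 each step: at step 8 it is -16.

[13, -16]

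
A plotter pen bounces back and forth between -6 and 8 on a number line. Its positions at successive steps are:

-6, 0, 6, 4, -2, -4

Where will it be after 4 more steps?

The value reflects between -6 and 8, moving 6 per step.
  step 6: -4 → 2
  step 7: 2 → 8
  step 8: 8 → 2
  step 9: 2 → -4

-4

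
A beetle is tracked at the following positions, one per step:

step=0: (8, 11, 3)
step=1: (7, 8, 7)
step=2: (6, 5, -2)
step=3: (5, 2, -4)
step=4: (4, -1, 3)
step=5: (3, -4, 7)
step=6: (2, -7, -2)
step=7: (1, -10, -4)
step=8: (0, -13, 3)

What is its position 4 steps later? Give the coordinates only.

The first coordinate changes by -1 each step, so at step 12 it is 8 + 12·(-1) = -4.
The second coordinate changes by -3 each step, so at step 12 it is 11 + 12·(-3) = -25.
The third coordinate repeats the cycle [3, 7, -2, -4] with period 4; step 12 mod 4 = 0, giving 3.

(-4, -25, 3)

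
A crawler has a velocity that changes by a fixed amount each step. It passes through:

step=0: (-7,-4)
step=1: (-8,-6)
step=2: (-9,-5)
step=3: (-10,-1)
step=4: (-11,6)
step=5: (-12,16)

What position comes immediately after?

(-13,29)

First differences are (-1,-2), (-1,+1), (-1,+4), (-1,+7), (-1,+10); their common second difference is (+0,+3) (constant acceleration).
step 6: (-12,16) + (-1,+13) → (-13,29)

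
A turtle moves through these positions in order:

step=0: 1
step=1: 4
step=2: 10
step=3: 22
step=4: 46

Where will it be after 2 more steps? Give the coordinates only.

The jumps are +3, +6, +12, +24 — a geometric progression with ratio 2.
step 5: 46 + 48 → 94
step 6: 94 + 96 → 190

190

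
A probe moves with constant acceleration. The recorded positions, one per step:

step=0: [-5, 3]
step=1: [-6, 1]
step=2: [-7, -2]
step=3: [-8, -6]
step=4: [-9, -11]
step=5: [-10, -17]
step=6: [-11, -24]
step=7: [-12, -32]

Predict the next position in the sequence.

Taking differences between consecutive positions: [-1, -2], [-1, -3], [-1, -4], [-1, -5], [-1, -6], [-1, -7], [-1, -8]. These grow by [+0, -1] each step.
step 8: [-12, -32] + [-1, -9] → [-13, -41]

[-13, -41]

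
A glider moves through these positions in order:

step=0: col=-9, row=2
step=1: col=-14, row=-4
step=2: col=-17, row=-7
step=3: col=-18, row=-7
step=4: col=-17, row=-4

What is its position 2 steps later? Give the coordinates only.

col=-9, row=11

First differences are (-5,-6), (-3,-3), (-1,+0), (+1,+3); their common second difference is (+2,+3) (constant acceleration).
step 5: col=-17, row=-4 + (+3,+6) → col=-14, row=2
step 6: col=-14, row=2 + (+5,+9) → col=-9, row=11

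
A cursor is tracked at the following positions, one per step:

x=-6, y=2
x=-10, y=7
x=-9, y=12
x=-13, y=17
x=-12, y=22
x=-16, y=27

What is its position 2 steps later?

Differencing gives (-4, +5), (+1, +5), (-4, +5), (+1, +5), (-4, +5). This is the pattern (-4, +5), (+1, +5) repeated.
step 6: apply (+1, +5) → x=-15, y=32
step 7: apply (-4, +5) → x=-19, y=37

x=-19, y=37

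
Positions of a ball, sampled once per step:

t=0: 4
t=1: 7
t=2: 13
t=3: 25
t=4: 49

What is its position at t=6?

193

The jumps are +3, +6, +12, +24 — a geometric progression with ratio 2.
step 5: 49 + 48 → 97
step 6: 97 + 96 → 193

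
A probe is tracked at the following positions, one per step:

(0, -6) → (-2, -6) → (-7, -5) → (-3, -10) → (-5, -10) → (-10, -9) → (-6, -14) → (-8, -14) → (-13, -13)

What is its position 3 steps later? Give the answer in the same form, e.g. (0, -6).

(-16, -17)

Step-to-step displacements: (-2, +0), (-5, +1), (+4, -5), (-2, +0), (-5, +1), (+4, -5), (-2, +0), (-5, +1) — a repeating cycle of length 3.
step 9: apply (+4, -5) → (-9, -18)
step 10: apply (-2, +0) → (-11, -18)
step 11: apply (-5, +1) → (-16, -17)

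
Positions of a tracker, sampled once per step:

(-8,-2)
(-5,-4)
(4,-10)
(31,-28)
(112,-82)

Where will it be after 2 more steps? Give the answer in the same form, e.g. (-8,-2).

Step-to-step displacements: (+3,-2), (+9,-6), (+27,-18), (+81,-54); each is 3× the previous.
step 5: (112,-82) + (+243,-162) → (355,-244)
step 6: (355,-244) + (+729,-486) → (1084,-730)

(1084,-730)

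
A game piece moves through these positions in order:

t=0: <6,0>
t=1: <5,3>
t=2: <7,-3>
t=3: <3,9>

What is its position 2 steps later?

<-5,33>

Step-to-step displacements: <-1,+3>, <+2,-6>, <-4,+12>; each is -2× the previous.
step 4: <3,9> + <+8,-24> → <11,-15>
step 5: <11,-15> + <-16,+48> → <-5,33>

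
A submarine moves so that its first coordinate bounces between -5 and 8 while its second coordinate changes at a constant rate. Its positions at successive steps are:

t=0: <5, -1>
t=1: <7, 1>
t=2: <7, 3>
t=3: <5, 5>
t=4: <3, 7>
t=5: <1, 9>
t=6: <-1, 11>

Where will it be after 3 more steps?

The first coordinate travels 2 per step and bounces off the walls at -5 and 8.
  step 7: -1 → -3
  step 8: -3 → -5
  step 9: -5 → -3
The second coordinate changes by +2 each step: at step 9 it is 17.

<-3, 17>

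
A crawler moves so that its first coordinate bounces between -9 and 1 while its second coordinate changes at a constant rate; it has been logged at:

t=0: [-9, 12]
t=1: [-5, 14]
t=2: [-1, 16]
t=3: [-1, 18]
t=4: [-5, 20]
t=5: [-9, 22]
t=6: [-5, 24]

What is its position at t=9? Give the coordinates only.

The first coordinate travels 4 per step and bounces off the walls at -9 and 1.
  step 7: -5 → -1
  step 8: -1 → -1
  step 9: -1 → -5
The second coordinate changes by +2 each step: at step 9 it is 30.

[-5, 30]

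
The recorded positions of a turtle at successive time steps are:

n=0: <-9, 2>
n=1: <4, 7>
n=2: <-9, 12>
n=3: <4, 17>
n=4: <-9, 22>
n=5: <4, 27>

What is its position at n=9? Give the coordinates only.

The first coordinate repeats the cycle [-9, 4] with period 2; step 9 mod 2 = 1, giving 4.
The second coordinate changes by +5 each step, so at step 9 it is 2 + 9·(5) = 47.

<4, 47>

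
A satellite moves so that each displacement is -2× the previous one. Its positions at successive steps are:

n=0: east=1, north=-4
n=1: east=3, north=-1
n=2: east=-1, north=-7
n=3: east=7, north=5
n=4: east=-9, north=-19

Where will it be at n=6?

east=-41, north=-67

Step-to-step displacements: (+2,+3), (-4,-6), (+8,+12), (-16,-24); each is -2× the previous.
step 5: east=-9, north=-19 + (+32,+48) → east=23, north=29
step 6: east=23, north=29 + (-64,-96) → east=-41, north=-67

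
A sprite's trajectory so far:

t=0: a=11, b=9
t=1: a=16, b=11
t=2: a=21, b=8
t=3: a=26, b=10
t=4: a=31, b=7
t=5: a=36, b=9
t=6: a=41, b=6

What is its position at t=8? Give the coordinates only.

The moves between consecutive positions are (+5,+2), (+5,-3), (+5,+2), (+5,-3), (+5,+2), (+5,-3); they repeat the 2-cycle [(+5,+2), (+5,-3)].
step 7: apply (+5,+2) → a=46, b=8
step 8: apply (+5,-3) → a=51, b=5

a=51, b=5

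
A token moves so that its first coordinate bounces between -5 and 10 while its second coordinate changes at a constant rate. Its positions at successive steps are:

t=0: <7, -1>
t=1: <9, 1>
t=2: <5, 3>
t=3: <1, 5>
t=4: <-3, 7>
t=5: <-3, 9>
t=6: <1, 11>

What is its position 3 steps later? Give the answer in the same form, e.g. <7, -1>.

The first coordinate reflects between -5 and 10, moving 4 per step.
  step 7: 1 → 5
  step 8: 5 → 9
  step 9: 9 → 7
The second coordinate changes by +2 each step: at step 9 it is 17.

<7, 17>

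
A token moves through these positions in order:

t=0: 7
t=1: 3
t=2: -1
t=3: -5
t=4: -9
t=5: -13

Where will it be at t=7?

-21

Each step adds -4 to the position.
step 6: -13 − 4 → -17
step 7: -17 − 4 → -21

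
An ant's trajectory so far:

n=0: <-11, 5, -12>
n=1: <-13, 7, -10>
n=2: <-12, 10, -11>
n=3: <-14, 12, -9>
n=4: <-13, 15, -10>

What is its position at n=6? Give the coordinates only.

Step-to-step displacements: <-2, +2, +2>, <+1, +3, -1>, <-2, +2, +2>, <+1, +3, -1> — a repeating cycle of length 2.
step 5: apply <-2, +2, +2> → <-15, 17, -8>
step 6: apply <+1, +3, -1> → <-14, 20, -9>

<-14, 20, -9>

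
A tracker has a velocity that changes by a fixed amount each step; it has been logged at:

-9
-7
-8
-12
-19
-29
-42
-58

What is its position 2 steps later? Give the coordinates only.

First differences are +2, -1, -4, -7, -10, -13, -16; their common second difference is -3 (constant acceleration).
step 8: -58 − 19 → -77
step 9: -77 − 22 → -99

-99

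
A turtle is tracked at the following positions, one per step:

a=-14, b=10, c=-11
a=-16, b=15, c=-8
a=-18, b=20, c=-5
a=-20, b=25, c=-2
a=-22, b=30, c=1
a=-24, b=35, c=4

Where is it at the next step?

Each step adds (-2,+5,+3) to the position.
step 6: a=-24, b=35, c=4 + (-2,+5,+3) → a=-26, b=40, c=7

a=-26, b=40, c=7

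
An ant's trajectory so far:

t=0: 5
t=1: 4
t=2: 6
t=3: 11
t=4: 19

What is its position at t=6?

44

Taking differences between consecutive positions: -1, +2, +5, +8. These grow by +3 each step.
step 5: 19 + 11 → 30
step 6: 30 + 14 → 44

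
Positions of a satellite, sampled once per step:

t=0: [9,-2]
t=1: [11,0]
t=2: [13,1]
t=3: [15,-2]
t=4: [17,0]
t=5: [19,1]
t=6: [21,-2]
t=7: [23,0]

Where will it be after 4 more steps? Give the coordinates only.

The first coordinate changes by +2 each step, so at step 11 it is 9 + 11·(2) = 31.
The second coordinate repeats the cycle [-2, 0, 1] with period 3; step 11 mod 3 = 2, giving 1.

[31,1]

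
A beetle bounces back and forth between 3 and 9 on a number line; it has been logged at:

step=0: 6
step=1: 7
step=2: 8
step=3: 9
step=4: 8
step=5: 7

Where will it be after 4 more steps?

The value reflects between 3 and 9, moving 1 per step.
  step 6: 7 → 6
  step 7: 6 → 5
  step 8: 5 → 4
  step 9: 4 → 3

3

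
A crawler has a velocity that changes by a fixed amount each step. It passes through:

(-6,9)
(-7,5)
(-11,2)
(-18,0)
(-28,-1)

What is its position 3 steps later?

(-76,2)

Successive displacements: (-1,-4), (-4,-3), (-7,-2), (-10,-1) — each changes by (-3,+1).
step 5: (-28,-1) + (-13,+0) → (-41,-1)
step 6: (-41,-1) + (-16,+1) → (-57,0)
step 7: (-57,0) + (-19,+2) → (-76,2)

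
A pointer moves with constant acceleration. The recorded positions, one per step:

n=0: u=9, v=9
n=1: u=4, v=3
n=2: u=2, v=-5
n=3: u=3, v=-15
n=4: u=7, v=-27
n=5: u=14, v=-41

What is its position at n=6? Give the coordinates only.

u=24, v=-57

First differences are (-5,-6), (-2,-8), (+1,-10), (+4,-12), (+7,-14); their common second difference is (+3,-2) (constant acceleration).
step 6: u=14, v=-41 + (+10,-16) → u=24, v=-57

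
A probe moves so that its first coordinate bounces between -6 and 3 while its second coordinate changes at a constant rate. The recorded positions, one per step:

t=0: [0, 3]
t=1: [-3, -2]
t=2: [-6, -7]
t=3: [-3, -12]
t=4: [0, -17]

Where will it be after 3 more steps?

The first coordinate travels 3 per step and bounces off the walls at -6 and 3.
  step 5: 0 → 3
  step 6: 3 → 0
  step 7: 0 → -3
The second coordinate changes by -5 each step: at step 7 it is -32.

[-3, -32]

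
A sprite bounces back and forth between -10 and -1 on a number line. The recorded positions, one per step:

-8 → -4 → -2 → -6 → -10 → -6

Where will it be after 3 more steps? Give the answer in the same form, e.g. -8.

-8

The value travels 4 per step and bounces off the walls at -10 and -1.
  step 6: -6 → -2
  step 7: -2 → -4
  step 8: -4 → -8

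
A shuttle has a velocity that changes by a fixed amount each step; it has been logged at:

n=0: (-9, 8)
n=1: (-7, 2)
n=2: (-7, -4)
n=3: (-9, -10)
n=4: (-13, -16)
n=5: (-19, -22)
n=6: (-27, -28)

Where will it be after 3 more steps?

First differences are (+2, -6), (+0, -6), (-2, -6), (-4, -6), (-6, -6), (-8, -6); their common second difference is (-2, +0) (constant acceleration).
step 7: (-27, -28) + (-10, -6) → (-37, -34)
step 8: (-37, -34) + (-12, -6) → (-49, -40)
step 9: (-49, -40) + (-14, -6) → (-63, -46)

(-63, -46)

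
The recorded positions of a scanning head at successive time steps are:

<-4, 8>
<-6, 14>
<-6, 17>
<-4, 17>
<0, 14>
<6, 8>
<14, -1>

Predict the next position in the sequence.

<24, -13>

Successive displacements: <-2, +6>, <+0, +3>, <+2, +0>, <+4, -3>, <+6, -6>, <+8, -9> — each changes by <+2, -3>.
step 7: <14, -1> + <+10, -12> → <24, -13>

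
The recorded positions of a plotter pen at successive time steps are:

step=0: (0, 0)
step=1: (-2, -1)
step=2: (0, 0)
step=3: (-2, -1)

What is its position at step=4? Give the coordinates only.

(0, 0)

Consecutive displacements (-2, -1), (+2, +1), (-2, -1) scale by a factor of -1 each step.
step 4: (-2, -1) + (+2, +1) → (0, 0)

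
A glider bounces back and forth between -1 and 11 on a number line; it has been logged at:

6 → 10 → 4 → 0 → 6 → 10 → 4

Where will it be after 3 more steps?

10

The value travels 6 per step and bounces off the walls at -1 and 11.
  step 7: 4 → 0
  step 8: 0 → 6
  step 9: 6 → 10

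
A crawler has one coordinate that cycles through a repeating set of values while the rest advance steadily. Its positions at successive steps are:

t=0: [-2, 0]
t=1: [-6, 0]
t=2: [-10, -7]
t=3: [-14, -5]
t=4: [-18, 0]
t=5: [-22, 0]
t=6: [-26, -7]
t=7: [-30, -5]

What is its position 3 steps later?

The first coordinate changes by -4 each step, so at step 10 it is -2 + 10·(-4) = -42.
The second coordinate repeats the cycle [0, 0, -7, -5] with period 4; step 10 mod 4 = 2, giving -7.

[-42, -7]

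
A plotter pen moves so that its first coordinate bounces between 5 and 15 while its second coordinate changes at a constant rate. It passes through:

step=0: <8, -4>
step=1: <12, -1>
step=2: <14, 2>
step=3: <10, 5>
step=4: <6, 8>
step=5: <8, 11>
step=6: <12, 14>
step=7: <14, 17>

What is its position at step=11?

The first coordinate reflects between 5 and 15, moving 4 per step.
  step 8: 14 → 10
  step 9: 10 → 6
  step 10: 6 → 8
  step 11: 8 → 12
The second coordinate changes by +3 each step: at step 11 it is 29.

<12, 29>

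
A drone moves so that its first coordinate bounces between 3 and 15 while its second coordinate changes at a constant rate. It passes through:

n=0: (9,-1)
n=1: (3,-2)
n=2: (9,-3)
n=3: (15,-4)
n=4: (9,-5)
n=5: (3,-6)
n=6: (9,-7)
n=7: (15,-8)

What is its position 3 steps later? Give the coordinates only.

The first coordinate reflects between 3 and 15, moving 6 per step.
  step 8: 15 → 9
  step 9: 9 → 3
  step 10: 3 → 9
The second coordinate changes by -1 each step: at step 10 it is -11.

(9,-11)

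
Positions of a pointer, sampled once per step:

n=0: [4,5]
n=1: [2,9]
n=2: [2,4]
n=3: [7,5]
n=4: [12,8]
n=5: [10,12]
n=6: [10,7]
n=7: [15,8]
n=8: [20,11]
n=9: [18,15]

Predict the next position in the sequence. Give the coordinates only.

Step-to-step displacements: [-2,+4], [+0,-5], [+5,+1], [+5,+3], [-2,+4], [+0,-5], [+5,+1], [+5,+3], [-2,+4] — a repeating cycle of length 4.
step 10: apply [+0,-5] → [18,10]

[18,10]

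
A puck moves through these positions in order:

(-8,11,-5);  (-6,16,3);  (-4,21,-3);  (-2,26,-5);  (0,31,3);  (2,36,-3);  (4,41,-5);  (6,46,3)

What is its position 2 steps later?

(10,56,-5)

The first coordinate changes by +2 each step, so at step 9 it is -8 + 9·(2) = 10.
The second coordinate changes by +5 each step, so at step 9 it is 11 + 9·(5) = 56.
The third coordinate repeats the cycle [-5, 3, -3] with period 3; step 9 mod 3 = 0, giving -5.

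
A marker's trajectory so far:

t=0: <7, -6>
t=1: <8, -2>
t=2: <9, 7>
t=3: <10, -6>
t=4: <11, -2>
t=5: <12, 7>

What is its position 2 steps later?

<14, -2>

First: linear, +1 per step → 14 at step 7.
Second: cycles through -6, -2, 7 every 3 steps. Step 7 lands at position 1 of the cycle → -2.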